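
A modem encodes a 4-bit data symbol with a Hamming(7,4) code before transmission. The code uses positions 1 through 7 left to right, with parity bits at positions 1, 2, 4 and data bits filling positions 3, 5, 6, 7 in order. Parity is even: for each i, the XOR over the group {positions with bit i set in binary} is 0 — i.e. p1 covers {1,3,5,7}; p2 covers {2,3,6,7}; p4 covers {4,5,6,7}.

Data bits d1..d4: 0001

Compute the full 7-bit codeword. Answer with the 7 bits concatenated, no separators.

1101001

Place data at non-parity positions: p1 p2 0 p4 0 0 1
p1 (pos 1,3,5,7): XOR of data positions = 0⊕0⊕1 = 1
p2 (pos 2,3,6,7): XOR of data positions = 0⊕0⊕1 = 1
p4 (pos 4,5,6,7): XOR of data positions = 0⊕0⊕1 = 1
Codeword: 1101001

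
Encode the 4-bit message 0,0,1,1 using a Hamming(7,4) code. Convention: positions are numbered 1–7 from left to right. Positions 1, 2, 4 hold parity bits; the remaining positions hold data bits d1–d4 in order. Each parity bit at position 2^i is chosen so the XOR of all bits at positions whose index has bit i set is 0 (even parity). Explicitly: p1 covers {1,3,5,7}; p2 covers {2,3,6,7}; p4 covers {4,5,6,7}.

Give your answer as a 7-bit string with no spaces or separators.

1000011

Place data at non-parity positions: p1 p2 0 p4 0 1 1
p1 (pos 1,3,5,7): XOR of data positions = 0⊕0⊕1 = 1
p2 (pos 2,3,6,7): XOR of data positions = 0⊕1⊕1 = 0
p4 (pos 4,5,6,7): XOR of data positions = 0⊕1⊕1 = 0
Codeword: 1000011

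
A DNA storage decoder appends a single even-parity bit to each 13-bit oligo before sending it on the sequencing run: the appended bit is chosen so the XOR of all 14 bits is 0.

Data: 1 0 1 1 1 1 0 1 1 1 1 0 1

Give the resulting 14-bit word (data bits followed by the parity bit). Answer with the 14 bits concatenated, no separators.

10111101111010

XOR of the 13 data bits: 1⊕0⊕1⊕1⊕1⊕1⊕0⊕1⊕1⊕1⊕1⊕0⊕1 = 0
Parity bit = 0 (so all 14 bits XOR to 0).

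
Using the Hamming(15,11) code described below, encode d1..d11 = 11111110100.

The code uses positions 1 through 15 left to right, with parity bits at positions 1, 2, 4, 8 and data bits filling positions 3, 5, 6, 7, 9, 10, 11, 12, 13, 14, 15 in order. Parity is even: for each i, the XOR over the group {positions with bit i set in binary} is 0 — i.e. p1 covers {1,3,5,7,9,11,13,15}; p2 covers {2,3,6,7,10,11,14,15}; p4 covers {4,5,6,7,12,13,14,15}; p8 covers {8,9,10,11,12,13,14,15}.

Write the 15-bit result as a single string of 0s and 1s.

Place data at non-parity positions: p1 p2 1 p4 1 1 1 p8 1 1 1 0 1 0 0
p1 (pos 1,3,5,7,9,11,13,15): XOR of data positions = 1⊕1⊕1⊕1⊕1⊕1⊕0 = 0
p2 (pos 2,3,6,7,10,11,14,15): XOR of data positions = 1⊕1⊕1⊕1⊕1⊕0⊕0 = 1
p4 (pos 4,5,6,7,12,13,14,15): XOR of data positions = 1⊕1⊕1⊕0⊕1⊕0⊕0 = 0
p8 (pos 8,9,10,11,12,13,14,15): XOR of data positions = 1⊕1⊕1⊕0⊕1⊕0⊕0 = 0
Codeword: 011011101110100

011011101110100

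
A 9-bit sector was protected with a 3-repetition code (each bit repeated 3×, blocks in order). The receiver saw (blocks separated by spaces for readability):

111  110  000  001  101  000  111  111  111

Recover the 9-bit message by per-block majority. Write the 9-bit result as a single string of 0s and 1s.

Block 1 (111): 3 ones → 1
Block 2 (110): 2 ones → 1
Block 3 (000): 0 ones → 0
Block 4 (001): 1 one → 0
Block 5 (101): 2 ones → 1
Block 6 (000): 0 ones → 0
Block 7 (111): 3 ones → 1
Block 8 (111): 3 ones → 1
Block 9 (111): 3 ones → 1

110010111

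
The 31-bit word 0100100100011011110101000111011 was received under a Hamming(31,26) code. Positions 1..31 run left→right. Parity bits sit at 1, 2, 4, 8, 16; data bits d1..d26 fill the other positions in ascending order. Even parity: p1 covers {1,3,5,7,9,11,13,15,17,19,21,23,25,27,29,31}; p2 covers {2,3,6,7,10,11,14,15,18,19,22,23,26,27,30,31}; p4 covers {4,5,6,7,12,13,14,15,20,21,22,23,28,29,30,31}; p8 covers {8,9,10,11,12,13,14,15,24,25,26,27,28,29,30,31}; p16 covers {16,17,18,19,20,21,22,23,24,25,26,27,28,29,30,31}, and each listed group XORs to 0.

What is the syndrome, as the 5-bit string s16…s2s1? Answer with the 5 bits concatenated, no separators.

s1 (pos 1,3,5,7,9,11,13,15,17,19,21,23,25,27,29,31): 0⊕0⊕1⊕0⊕0⊕0⊕1⊕1⊕1⊕0⊕0⊕0⊕0⊕1⊕0⊕1 = 0
s2 (pos 2,3,6,7,10,11,14,15,18,19,22,23,26,27,30,31): 1⊕0⊕0⊕0⊕0⊕0⊕0⊕1⊕1⊕0⊕1⊕0⊕1⊕1⊕1⊕1 = 0
s4 (pos 4,5,6,7,12,13,14,15,20,21,22,23,28,29,30,31): 0⊕1⊕0⊕0⊕1⊕1⊕0⊕1⊕1⊕0⊕1⊕0⊕1⊕0⊕1⊕1 = 1
s8 (pos 8,9,10,11,12,13,14,15,24,25,26,27,28,29,30,31): 1⊕0⊕0⊕0⊕1⊕1⊕0⊕1⊕0⊕0⊕1⊕1⊕1⊕0⊕1⊕1 = 1
s16 (pos 16,17,18,19,20,21,22,23,24,25,26,27,28,29,30,31): 1⊕1⊕1⊕0⊕1⊕0⊕1⊕0⊕0⊕0⊕1⊕1⊕1⊕0⊕1⊕1 = 0
Syndrome s16…s1 = 01100 → error at position 12.

01100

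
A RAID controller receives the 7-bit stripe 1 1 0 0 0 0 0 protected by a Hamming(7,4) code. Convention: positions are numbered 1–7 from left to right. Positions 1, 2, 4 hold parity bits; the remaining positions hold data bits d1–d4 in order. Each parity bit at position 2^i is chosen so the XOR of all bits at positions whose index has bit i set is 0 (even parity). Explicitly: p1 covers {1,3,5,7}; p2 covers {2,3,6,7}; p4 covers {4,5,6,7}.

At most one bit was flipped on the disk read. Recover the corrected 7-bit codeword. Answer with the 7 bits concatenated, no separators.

1110000

s1 (pos 1,3,5,7): 1⊕0⊕0⊕0 = 1
s2 (pos 2,3,6,7): 1⊕0⊕0⊕0 = 1
s4 (pos 4,5,6,7): 0⊕0⊕0⊕0 = 0
Syndrome s4…s1 = 011 → error at position 3.
Flip position 3: 1100000 → 1110000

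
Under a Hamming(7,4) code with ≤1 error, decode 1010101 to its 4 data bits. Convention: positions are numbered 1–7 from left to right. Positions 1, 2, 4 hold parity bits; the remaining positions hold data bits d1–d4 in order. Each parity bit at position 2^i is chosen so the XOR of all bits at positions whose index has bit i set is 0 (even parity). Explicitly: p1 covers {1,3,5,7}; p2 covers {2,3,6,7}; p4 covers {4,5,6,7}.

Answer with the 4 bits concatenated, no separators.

s1 (pos 1,3,5,7): 1⊕1⊕1⊕1 = 0
s2 (pos 2,3,6,7): 0⊕1⊕0⊕1 = 0
s4 (pos 4,5,6,7): 0⊕1⊕0⊕1 = 0
Syndrome s4…s1 = 000 → no error.
Read data bits from positions 3,5,6,7: 1101

1101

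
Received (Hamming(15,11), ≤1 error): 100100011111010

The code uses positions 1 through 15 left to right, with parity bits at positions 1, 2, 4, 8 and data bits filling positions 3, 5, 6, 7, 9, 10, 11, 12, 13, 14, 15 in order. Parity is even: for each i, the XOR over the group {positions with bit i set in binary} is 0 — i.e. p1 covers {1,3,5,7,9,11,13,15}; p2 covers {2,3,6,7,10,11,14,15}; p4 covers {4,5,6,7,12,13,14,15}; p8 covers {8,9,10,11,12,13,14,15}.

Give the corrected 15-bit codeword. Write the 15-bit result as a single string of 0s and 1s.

s1 (pos 1,3,5,7,9,11,13,15): 1⊕0⊕0⊕0⊕1⊕1⊕0⊕0 = 1
s2 (pos 2,3,6,7,10,11,14,15): 0⊕0⊕0⊕0⊕1⊕1⊕1⊕0 = 1
s4 (pos 4,5,6,7,12,13,14,15): 1⊕0⊕0⊕0⊕1⊕0⊕1⊕0 = 1
s8 (pos 8,9,10,11,12,13,14,15): 1⊕1⊕1⊕1⊕1⊕0⊕1⊕0 = 0
Syndrome s8…s1 = 0111 → error at position 7.
Flip position 7: 100100011111010 → 100100111111010

100100111111010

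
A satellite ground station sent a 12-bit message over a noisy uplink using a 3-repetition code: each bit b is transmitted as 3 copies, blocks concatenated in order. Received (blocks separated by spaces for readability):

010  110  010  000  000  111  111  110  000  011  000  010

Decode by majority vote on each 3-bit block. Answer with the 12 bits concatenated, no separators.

010001110100

Block 1 (010): 1 one → 0
Block 2 (110): 2 ones → 1
Block 3 (010): 1 one → 0
Block 4 (000): 0 ones → 0
Block 5 (000): 0 ones → 0
Block 6 (111): 3 ones → 1
Block 7 (111): 3 ones → 1
Block 8 (110): 2 ones → 1
Block 9 (000): 0 ones → 0
Block 10 (011): 2 ones → 1
Block 11 (000): 0 ones → 0
Block 12 (010): 1 one → 0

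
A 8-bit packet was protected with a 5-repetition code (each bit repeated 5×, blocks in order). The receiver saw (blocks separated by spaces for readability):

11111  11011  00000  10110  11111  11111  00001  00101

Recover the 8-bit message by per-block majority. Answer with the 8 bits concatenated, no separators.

11011100

Block 1 (11111): 5 ones → 1
Block 2 (11011): 4 ones → 1
Block 3 (00000): 0 ones → 0
Block 4 (10110): 3 ones → 1
Block 5 (11111): 5 ones → 1
Block 6 (11111): 5 ones → 1
Block 7 (00001): 1 one → 0
Block 8 (00101): 2 ones → 0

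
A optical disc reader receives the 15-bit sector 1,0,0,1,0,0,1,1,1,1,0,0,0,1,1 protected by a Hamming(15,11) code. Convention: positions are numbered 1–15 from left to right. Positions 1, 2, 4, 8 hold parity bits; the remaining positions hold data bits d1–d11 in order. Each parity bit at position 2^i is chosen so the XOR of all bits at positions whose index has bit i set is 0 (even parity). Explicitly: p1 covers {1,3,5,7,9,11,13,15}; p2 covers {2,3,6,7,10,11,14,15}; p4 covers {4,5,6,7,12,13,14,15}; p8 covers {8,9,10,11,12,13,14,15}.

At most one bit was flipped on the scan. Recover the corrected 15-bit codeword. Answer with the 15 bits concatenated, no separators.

s1 (pos 1,3,5,7,9,11,13,15): 1⊕0⊕0⊕1⊕1⊕0⊕0⊕1 = 0
s2 (pos 2,3,6,7,10,11,14,15): 0⊕0⊕0⊕1⊕1⊕0⊕1⊕1 = 0
s4 (pos 4,5,6,7,12,13,14,15): 1⊕0⊕0⊕1⊕0⊕0⊕1⊕1 = 0
s8 (pos 8,9,10,11,12,13,14,15): 1⊕1⊕1⊕0⊕0⊕0⊕1⊕1 = 1
Syndrome s8…s1 = 1000 → error at position 8.
Flip position 8: 100100111100011 → 100100101100011

100100101100011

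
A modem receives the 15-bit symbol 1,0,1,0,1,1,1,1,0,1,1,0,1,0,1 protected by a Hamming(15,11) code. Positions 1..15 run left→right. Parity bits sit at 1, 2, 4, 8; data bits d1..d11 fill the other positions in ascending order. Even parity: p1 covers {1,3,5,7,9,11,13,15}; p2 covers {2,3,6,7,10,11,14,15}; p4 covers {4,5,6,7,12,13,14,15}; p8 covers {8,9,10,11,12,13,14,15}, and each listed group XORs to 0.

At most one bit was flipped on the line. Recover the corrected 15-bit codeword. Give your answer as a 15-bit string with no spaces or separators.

s1 (pos 1,3,5,7,9,11,13,15): 1⊕1⊕1⊕1⊕0⊕1⊕1⊕1 = 1
s2 (pos 2,3,6,7,10,11,14,15): 0⊕1⊕1⊕1⊕1⊕1⊕0⊕1 = 0
s4 (pos 4,5,6,7,12,13,14,15): 0⊕1⊕1⊕1⊕0⊕1⊕0⊕1 = 1
s8 (pos 8,9,10,11,12,13,14,15): 1⊕0⊕1⊕1⊕0⊕1⊕0⊕1 = 1
Syndrome s8…s1 = 1101 → error at position 13.
Flip position 13: 101011110110101 → 101011110110001

101011110110001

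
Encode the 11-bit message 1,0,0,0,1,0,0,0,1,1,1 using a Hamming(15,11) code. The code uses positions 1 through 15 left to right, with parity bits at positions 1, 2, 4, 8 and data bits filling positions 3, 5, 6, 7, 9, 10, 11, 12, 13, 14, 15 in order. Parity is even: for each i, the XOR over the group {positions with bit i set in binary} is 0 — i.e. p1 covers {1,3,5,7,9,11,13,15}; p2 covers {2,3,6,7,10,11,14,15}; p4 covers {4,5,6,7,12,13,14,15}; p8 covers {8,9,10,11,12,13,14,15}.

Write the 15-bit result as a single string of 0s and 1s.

011100001000111

Place data at non-parity positions: p1 p2 1 p4 0 0 0 p8 1 0 0 0 1 1 1
p1 (pos 1,3,5,7,9,11,13,15): XOR of data positions = 1⊕0⊕0⊕1⊕0⊕1⊕1 = 0
p2 (pos 2,3,6,7,10,11,14,15): XOR of data positions = 1⊕0⊕0⊕0⊕0⊕1⊕1 = 1
p4 (pos 4,5,6,7,12,13,14,15): XOR of data positions = 0⊕0⊕0⊕0⊕1⊕1⊕1 = 1
p8 (pos 8,9,10,11,12,13,14,15): XOR of data positions = 1⊕0⊕0⊕0⊕1⊕1⊕1 = 0
Codeword: 011100001000111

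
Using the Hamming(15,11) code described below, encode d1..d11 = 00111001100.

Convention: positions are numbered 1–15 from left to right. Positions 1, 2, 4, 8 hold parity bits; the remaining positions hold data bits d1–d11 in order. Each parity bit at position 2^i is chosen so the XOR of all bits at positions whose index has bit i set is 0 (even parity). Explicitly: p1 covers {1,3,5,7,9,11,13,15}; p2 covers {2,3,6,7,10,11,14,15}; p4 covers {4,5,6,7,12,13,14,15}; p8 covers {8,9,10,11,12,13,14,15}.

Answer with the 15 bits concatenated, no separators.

Place data at non-parity positions: p1 p2 0 p4 0 1 1 p8 1 0 0 1 1 0 0
p1 (pos 1,3,5,7,9,11,13,15): XOR of data positions = 0⊕0⊕1⊕1⊕0⊕1⊕0 = 1
p2 (pos 2,3,6,7,10,11,14,15): XOR of data positions = 0⊕1⊕1⊕0⊕0⊕0⊕0 = 0
p4 (pos 4,5,6,7,12,13,14,15): XOR of data positions = 0⊕1⊕1⊕1⊕1⊕0⊕0 = 0
p8 (pos 8,9,10,11,12,13,14,15): XOR of data positions = 1⊕0⊕0⊕1⊕1⊕0⊕0 = 1
Codeword: 100001111001100

100001111001100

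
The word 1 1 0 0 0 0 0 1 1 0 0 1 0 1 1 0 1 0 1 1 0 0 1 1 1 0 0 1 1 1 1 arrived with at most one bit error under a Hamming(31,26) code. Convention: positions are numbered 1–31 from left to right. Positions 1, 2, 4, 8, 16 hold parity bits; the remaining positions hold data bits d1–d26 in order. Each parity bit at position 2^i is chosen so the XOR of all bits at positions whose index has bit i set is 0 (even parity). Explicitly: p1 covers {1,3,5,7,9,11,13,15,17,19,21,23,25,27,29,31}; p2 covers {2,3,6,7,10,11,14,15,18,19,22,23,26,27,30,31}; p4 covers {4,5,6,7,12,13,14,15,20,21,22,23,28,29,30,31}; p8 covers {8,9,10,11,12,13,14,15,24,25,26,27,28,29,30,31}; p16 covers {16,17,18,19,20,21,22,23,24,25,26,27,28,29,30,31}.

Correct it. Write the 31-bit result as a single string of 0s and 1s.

1100000110010100101100111001111

s1 (pos 1,3,5,7,9,11,13,15,17,19,21,23,25,27,29,31): 1⊕0⊕0⊕0⊕1⊕0⊕0⊕1⊕1⊕1⊕0⊕1⊕1⊕0⊕1⊕1 = 1
s2 (pos 2,3,6,7,10,11,14,15,18,19,22,23,26,27,30,31): 1⊕0⊕0⊕0⊕0⊕0⊕1⊕1⊕0⊕1⊕0⊕1⊕0⊕0⊕1⊕1 = 1
s4 (pos 4,5,6,7,12,13,14,15,20,21,22,23,28,29,30,31): 0⊕0⊕0⊕0⊕1⊕0⊕1⊕1⊕1⊕0⊕0⊕1⊕1⊕1⊕1⊕1 = 1
s8 (pos 8,9,10,11,12,13,14,15,24,25,26,27,28,29,30,31): 1⊕1⊕0⊕0⊕1⊕0⊕1⊕1⊕1⊕1⊕0⊕0⊕1⊕1⊕1⊕1 = 1
s16 (pos 16,17,18,19,20,21,22,23,24,25,26,27,28,29,30,31): 0⊕1⊕0⊕1⊕1⊕0⊕0⊕1⊕1⊕1⊕0⊕0⊕1⊕1⊕1⊕1 = 0
Syndrome s16…s1 = 01111 → error at position 15.
Flip position 15: 1100000110010110101100111001111 → 1100000110010100101100111001111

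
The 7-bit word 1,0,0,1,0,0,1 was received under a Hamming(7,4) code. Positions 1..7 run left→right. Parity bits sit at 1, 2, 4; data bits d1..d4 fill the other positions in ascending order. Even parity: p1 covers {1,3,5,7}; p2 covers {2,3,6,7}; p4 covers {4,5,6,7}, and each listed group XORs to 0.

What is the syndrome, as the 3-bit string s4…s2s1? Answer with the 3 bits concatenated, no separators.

s1 (pos 1,3,5,7): 1⊕0⊕0⊕1 = 0
s2 (pos 2,3,6,7): 0⊕0⊕0⊕1 = 1
s4 (pos 4,5,6,7): 1⊕0⊕0⊕1 = 0
Syndrome s4…s1 = 010 → error at position 2.

010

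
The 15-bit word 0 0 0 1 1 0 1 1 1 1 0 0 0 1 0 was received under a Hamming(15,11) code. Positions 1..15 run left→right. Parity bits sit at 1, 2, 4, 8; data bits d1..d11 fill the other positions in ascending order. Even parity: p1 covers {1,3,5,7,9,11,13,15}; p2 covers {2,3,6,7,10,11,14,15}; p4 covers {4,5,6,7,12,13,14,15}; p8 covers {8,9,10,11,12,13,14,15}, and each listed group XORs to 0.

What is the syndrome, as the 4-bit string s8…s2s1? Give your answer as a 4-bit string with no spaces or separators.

s1 (pos 1,3,5,7,9,11,13,15): 0⊕0⊕1⊕1⊕1⊕0⊕0⊕0 = 1
s2 (pos 2,3,6,7,10,11,14,15): 0⊕0⊕0⊕1⊕1⊕0⊕1⊕0 = 1
s4 (pos 4,5,6,7,12,13,14,15): 1⊕1⊕0⊕1⊕0⊕0⊕1⊕0 = 0
s8 (pos 8,9,10,11,12,13,14,15): 1⊕1⊕1⊕0⊕0⊕0⊕1⊕0 = 0
Syndrome s8…s1 = 0011 → error at position 3.

0011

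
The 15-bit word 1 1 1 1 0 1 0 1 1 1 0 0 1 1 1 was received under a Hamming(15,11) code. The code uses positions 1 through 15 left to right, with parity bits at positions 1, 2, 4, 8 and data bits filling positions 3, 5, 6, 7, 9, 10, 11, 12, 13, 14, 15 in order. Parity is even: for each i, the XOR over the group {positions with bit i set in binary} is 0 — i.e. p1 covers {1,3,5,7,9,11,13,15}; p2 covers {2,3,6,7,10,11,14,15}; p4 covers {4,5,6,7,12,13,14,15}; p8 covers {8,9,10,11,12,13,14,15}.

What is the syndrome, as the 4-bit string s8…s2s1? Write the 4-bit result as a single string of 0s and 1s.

0101

s1 (pos 1,3,5,7,9,11,13,15): 1⊕1⊕0⊕0⊕1⊕0⊕1⊕1 = 1
s2 (pos 2,3,6,7,10,11,14,15): 1⊕1⊕1⊕0⊕1⊕0⊕1⊕1 = 0
s4 (pos 4,5,6,7,12,13,14,15): 1⊕0⊕1⊕0⊕0⊕1⊕1⊕1 = 1
s8 (pos 8,9,10,11,12,13,14,15): 1⊕1⊕1⊕0⊕0⊕1⊕1⊕1 = 0
Syndrome s8…s1 = 0101 → error at position 5.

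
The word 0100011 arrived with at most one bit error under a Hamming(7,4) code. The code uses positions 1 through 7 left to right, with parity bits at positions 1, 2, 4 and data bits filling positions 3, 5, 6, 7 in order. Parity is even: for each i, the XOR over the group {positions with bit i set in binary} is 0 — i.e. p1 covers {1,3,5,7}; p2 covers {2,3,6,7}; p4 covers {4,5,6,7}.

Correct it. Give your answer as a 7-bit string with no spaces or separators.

s1 (pos 1,3,5,7): 0⊕0⊕0⊕1 = 1
s2 (pos 2,3,6,7): 1⊕0⊕1⊕1 = 1
s4 (pos 4,5,6,7): 0⊕0⊕1⊕1 = 0
Syndrome s4…s1 = 011 → error at position 3.
Flip position 3: 0100011 → 0110011

0110011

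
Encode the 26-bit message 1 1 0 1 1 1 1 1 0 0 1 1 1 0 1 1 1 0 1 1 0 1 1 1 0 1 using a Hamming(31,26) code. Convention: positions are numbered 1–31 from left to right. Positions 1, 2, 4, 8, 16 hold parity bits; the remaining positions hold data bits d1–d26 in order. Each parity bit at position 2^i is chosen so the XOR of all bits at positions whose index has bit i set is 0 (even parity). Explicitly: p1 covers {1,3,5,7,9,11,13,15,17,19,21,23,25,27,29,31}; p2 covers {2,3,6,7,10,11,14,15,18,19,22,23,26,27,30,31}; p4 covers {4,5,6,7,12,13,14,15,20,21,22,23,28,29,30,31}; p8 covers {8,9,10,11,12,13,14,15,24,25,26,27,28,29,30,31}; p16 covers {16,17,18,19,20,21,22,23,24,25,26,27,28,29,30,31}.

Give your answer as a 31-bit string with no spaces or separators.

0110101111110011110111011011101

Place data at non-parity positions: p1 p2 1 p4 1 0 1 p8 1 1 1 1 0 0 1 p16 1 1 0 1 1 1 0 1 1 0 1 1 1 0 1
p1 (pos 1,3,5,7,9,11,13,15,17,19,21,23,25,27,29,31): XOR of data positions = 1⊕1⊕1⊕1⊕1⊕0⊕1⊕1⊕0⊕1⊕0⊕1⊕1⊕1⊕1 = 0
p2 (pos 2,3,6,7,10,11,14,15,18,19,22,23,26,27,30,31): XOR of data positions = 1⊕0⊕1⊕1⊕1⊕0⊕1⊕1⊕0⊕1⊕0⊕0⊕1⊕0⊕1 = 1
p4 (pos 4,5,6,7,12,13,14,15,20,21,22,23,28,29,30,31): XOR of data positions = 1⊕0⊕1⊕1⊕0⊕0⊕1⊕1⊕1⊕1⊕0⊕1⊕1⊕0⊕1 = 0
p8 (pos 8,9,10,11,12,13,14,15,24,25,26,27,28,29,30,31): XOR of data positions = 1⊕1⊕1⊕1⊕0⊕0⊕1⊕1⊕1⊕0⊕1⊕1⊕1⊕0⊕1 = 1
p16 (pos 16,17,18,19,20,21,22,23,24,25,26,27,28,29,30,31): XOR of data positions = 1⊕1⊕0⊕1⊕1⊕1⊕0⊕1⊕1⊕0⊕1⊕1⊕1⊕0⊕1 = 1
Codeword: 0110101111110011110111011011101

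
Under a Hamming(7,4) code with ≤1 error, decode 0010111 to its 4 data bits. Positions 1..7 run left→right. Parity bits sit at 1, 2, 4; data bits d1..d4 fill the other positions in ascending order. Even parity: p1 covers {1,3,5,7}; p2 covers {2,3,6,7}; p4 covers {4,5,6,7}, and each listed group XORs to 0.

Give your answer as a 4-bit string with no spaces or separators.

1110

s1 (pos 1,3,5,7): 0⊕1⊕1⊕1 = 1
s2 (pos 2,3,6,7): 0⊕1⊕1⊕1 = 1
s4 (pos 4,5,6,7): 0⊕1⊕1⊕1 = 1
Syndrome s4…s1 = 111 → error at position 7.
Flip position 7: 0010111 → 0010110
Read data bits from positions 3,5,6,7: 1110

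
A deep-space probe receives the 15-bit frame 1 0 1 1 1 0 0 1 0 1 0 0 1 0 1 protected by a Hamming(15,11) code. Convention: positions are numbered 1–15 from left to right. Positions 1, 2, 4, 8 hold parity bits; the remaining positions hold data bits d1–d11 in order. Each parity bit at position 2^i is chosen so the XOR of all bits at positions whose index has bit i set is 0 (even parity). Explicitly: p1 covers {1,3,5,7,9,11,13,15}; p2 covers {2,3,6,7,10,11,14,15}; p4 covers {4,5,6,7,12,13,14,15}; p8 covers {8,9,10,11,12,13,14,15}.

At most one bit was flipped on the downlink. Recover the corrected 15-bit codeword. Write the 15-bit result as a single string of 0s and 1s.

100110010100101

s1 (pos 1,3,5,7,9,11,13,15): 1⊕1⊕1⊕0⊕0⊕0⊕1⊕1 = 1
s2 (pos 2,3,6,7,10,11,14,15): 0⊕1⊕0⊕0⊕1⊕0⊕0⊕1 = 1
s4 (pos 4,5,6,7,12,13,14,15): 1⊕1⊕0⊕0⊕0⊕1⊕0⊕1 = 0
s8 (pos 8,9,10,11,12,13,14,15): 1⊕0⊕1⊕0⊕0⊕1⊕0⊕1 = 0
Syndrome s8…s1 = 0011 → error at position 3.
Flip position 3: 101110010100101 → 100110010100101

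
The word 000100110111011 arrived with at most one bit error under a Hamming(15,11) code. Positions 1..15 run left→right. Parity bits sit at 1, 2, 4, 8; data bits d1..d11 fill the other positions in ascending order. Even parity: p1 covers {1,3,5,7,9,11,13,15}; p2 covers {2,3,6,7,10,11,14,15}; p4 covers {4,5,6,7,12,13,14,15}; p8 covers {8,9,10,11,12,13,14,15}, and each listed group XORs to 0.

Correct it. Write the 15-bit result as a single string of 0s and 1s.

000100010111011

s1 (pos 1,3,5,7,9,11,13,15): 0⊕0⊕0⊕1⊕0⊕1⊕0⊕1 = 1
s2 (pos 2,3,6,7,10,11,14,15): 0⊕0⊕0⊕1⊕1⊕1⊕1⊕1 = 1
s4 (pos 4,5,6,7,12,13,14,15): 1⊕0⊕0⊕1⊕1⊕0⊕1⊕1 = 1
s8 (pos 8,9,10,11,12,13,14,15): 1⊕0⊕1⊕1⊕1⊕0⊕1⊕1 = 0
Syndrome s8…s1 = 0111 → error at position 7.
Flip position 7: 000100110111011 → 000100010111011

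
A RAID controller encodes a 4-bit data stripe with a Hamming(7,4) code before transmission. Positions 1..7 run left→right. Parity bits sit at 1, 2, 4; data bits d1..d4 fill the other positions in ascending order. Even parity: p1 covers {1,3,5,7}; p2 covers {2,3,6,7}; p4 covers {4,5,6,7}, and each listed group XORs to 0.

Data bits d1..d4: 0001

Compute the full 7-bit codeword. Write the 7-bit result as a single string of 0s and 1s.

1101001

Place data at non-parity positions: p1 p2 0 p4 0 0 1
p1 (pos 1,3,5,7): XOR of data positions = 0⊕0⊕1 = 1
p2 (pos 2,3,6,7): XOR of data positions = 0⊕0⊕1 = 1
p4 (pos 4,5,6,7): XOR of data positions = 0⊕0⊕1 = 1
Codeword: 1101001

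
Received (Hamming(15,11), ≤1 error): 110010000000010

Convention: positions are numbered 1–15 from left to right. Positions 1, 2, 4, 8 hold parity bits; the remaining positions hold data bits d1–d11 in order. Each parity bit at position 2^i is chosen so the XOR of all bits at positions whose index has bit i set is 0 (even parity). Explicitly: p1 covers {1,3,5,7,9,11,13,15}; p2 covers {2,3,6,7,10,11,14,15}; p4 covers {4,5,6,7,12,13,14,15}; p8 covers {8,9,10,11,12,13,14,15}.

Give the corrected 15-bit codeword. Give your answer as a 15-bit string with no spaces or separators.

110010010000010

s1 (pos 1,3,5,7,9,11,13,15): 1⊕0⊕1⊕0⊕0⊕0⊕0⊕0 = 0
s2 (pos 2,3,6,7,10,11,14,15): 1⊕0⊕0⊕0⊕0⊕0⊕1⊕0 = 0
s4 (pos 4,5,6,7,12,13,14,15): 0⊕1⊕0⊕0⊕0⊕0⊕1⊕0 = 0
s8 (pos 8,9,10,11,12,13,14,15): 0⊕0⊕0⊕0⊕0⊕0⊕1⊕0 = 1
Syndrome s8…s1 = 1000 → error at position 8.
Flip position 8: 110010000000010 → 110010010000010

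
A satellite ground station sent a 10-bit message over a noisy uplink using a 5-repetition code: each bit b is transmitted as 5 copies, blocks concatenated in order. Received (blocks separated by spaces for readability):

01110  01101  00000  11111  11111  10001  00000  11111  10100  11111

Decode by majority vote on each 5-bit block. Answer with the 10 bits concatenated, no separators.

1101100101

Block 1 (01110): 3 ones → 1
Block 2 (01101): 3 ones → 1
Block 3 (00000): 0 ones → 0
Block 4 (11111): 5 ones → 1
Block 5 (11111): 5 ones → 1
Block 6 (10001): 2 ones → 0
Block 7 (00000): 0 ones → 0
Block 8 (11111): 5 ones → 1
Block 9 (10100): 2 ones → 0
Block 10 (11111): 5 ones → 1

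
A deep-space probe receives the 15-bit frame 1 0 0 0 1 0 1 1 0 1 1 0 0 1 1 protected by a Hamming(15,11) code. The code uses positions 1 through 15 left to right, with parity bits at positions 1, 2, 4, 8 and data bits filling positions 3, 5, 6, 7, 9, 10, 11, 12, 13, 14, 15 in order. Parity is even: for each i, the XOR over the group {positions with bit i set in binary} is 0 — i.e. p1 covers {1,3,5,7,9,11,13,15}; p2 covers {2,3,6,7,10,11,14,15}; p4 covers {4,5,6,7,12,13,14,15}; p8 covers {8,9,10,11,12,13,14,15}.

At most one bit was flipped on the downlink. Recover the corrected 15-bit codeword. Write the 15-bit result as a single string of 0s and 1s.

100010110100011

s1 (pos 1,3,5,7,9,11,13,15): 1⊕0⊕1⊕1⊕0⊕1⊕0⊕1 = 1
s2 (pos 2,3,6,7,10,11,14,15): 0⊕0⊕0⊕1⊕1⊕1⊕1⊕1 = 1
s4 (pos 4,5,6,7,12,13,14,15): 0⊕1⊕0⊕1⊕0⊕0⊕1⊕1 = 0
s8 (pos 8,9,10,11,12,13,14,15): 1⊕0⊕1⊕1⊕0⊕0⊕1⊕1 = 1
Syndrome s8…s1 = 1011 → error at position 11.
Flip position 11: 100010110110011 → 100010110100011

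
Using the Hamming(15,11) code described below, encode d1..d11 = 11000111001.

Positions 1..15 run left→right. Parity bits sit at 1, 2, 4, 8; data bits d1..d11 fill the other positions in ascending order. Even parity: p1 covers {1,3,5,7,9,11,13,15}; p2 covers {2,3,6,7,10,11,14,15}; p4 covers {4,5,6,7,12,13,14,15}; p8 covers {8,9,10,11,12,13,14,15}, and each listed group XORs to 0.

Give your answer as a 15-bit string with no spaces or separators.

Place data at non-parity positions: p1 p2 1 p4 1 0 0 p8 0 1 1 1 0 0 1
p1 (pos 1,3,5,7,9,11,13,15): XOR of data positions = 1⊕1⊕0⊕0⊕1⊕0⊕1 = 0
p2 (pos 2,3,6,7,10,11,14,15): XOR of data positions = 1⊕0⊕0⊕1⊕1⊕0⊕1 = 0
p4 (pos 4,5,6,7,12,13,14,15): XOR of data positions = 1⊕0⊕0⊕1⊕0⊕0⊕1 = 1
p8 (pos 8,9,10,11,12,13,14,15): XOR of data positions = 0⊕1⊕1⊕1⊕0⊕0⊕1 = 0
Codeword: 001110000111001

001110000111001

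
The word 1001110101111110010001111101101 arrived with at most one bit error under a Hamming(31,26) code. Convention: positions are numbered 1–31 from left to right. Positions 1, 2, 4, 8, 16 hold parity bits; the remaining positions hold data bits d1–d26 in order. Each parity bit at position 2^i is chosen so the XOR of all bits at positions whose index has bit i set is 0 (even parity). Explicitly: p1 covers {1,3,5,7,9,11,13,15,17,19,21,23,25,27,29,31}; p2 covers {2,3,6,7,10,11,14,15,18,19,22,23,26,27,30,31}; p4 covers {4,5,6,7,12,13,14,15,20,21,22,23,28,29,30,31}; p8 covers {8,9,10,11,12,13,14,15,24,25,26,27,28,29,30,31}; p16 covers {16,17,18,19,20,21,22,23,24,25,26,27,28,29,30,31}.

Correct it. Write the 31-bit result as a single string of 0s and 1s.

s1 (pos 1,3,5,7,9,11,13,15,17,19,21,23,25,27,29,31): 1⊕0⊕1⊕0⊕0⊕1⊕1⊕1⊕0⊕0⊕0⊕1⊕1⊕0⊕1⊕1 = 1
s2 (pos 2,3,6,7,10,11,14,15,18,19,22,23,26,27,30,31): 0⊕0⊕1⊕0⊕1⊕1⊕1⊕1⊕1⊕0⊕1⊕1⊕1⊕0⊕0⊕1 = 0
s4 (pos 4,5,6,7,12,13,14,15,20,21,22,23,28,29,30,31): 1⊕1⊕1⊕0⊕1⊕1⊕1⊕1⊕0⊕0⊕1⊕1⊕1⊕1⊕0⊕1 = 0
s8 (pos 8,9,10,11,12,13,14,15,24,25,26,27,28,29,30,31): 1⊕0⊕1⊕1⊕1⊕1⊕1⊕1⊕1⊕1⊕1⊕0⊕1⊕1⊕0⊕1 = 1
s16 (pos 16,17,18,19,20,21,22,23,24,25,26,27,28,29,30,31): 0⊕0⊕1⊕0⊕0⊕0⊕1⊕1⊕1⊕1⊕1⊕0⊕1⊕1⊕0⊕1 = 1
Syndrome s16…s1 = 11001 → error at position 25.
Flip position 25: 1001110101111110010001111101101 → 1001110101111110010001110101101

1001110101111110010001110101101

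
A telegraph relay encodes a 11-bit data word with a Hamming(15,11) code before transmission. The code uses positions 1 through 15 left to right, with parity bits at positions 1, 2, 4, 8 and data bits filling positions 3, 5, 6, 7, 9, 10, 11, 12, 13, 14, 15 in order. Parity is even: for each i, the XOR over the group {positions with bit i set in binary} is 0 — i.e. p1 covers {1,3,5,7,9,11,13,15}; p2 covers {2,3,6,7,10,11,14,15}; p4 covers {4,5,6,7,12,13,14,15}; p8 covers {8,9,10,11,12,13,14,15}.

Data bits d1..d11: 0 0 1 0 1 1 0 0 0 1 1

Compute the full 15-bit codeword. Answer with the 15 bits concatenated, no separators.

Place data at non-parity positions: p1 p2 0 p4 0 1 0 p8 1 1 0 0 0 1 1
p1 (pos 1,3,5,7,9,11,13,15): XOR of data positions = 0⊕0⊕0⊕1⊕0⊕0⊕1 = 0
p2 (pos 2,3,6,7,10,11,14,15): XOR of data positions = 0⊕1⊕0⊕1⊕0⊕1⊕1 = 0
p4 (pos 4,5,6,7,12,13,14,15): XOR of data positions = 0⊕1⊕0⊕0⊕0⊕1⊕1 = 1
p8 (pos 8,9,10,11,12,13,14,15): XOR of data positions = 1⊕1⊕0⊕0⊕0⊕1⊕1 = 0
Codeword: 000101001100011

000101001100011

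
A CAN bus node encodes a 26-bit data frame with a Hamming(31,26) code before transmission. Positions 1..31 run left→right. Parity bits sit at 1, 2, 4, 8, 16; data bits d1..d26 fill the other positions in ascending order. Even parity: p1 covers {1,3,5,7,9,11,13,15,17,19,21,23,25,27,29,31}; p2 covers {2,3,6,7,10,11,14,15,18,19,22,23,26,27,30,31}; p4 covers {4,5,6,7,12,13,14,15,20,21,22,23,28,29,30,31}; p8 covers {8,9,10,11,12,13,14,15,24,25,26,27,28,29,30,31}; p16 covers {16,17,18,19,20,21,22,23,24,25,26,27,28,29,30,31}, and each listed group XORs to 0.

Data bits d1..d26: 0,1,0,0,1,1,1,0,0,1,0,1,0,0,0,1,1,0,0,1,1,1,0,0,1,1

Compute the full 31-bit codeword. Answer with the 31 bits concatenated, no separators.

0000100111100100100011001110011

Place data at non-parity positions: p1 p2 0 p4 1 0 0 p8 1 1 1 0 0 1 0 p16 1 0 0 0 1 1 0 0 1 1 1 0 0 1 1
p1 (pos 1,3,5,7,9,11,13,15,17,19,21,23,25,27,29,31): XOR of data positions = 0⊕1⊕0⊕1⊕1⊕0⊕0⊕1⊕0⊕1⊕0⊕1⊕1⊕0⊕1 = 0
p2 (pos 2,3,6,7,10,11,14,15,18,19,22,23,26,27,30,31): XOR of data positions = 0⊕0⊕0⊕1⊕1⊕1⊕0⊕0⊕0⊕1⊕0⊕1⊕1⊕1⊕1 = 0
p4 (pos 4,5,6,7,12,13,14,15,20,21,22,23,28,29,30,31): XOR of data positions = 1⊕0⊕0⊕0⊕0⊕1⊕0⊕0⊕1⊕1⊕0⊕0⊕0⊕1⊕1 = 0
p8 (pos 8,9,10,11,12,13,14,15,24,25,26,27,28,29,30,31): XOR of data positions = 1⊕1⊕1⊕0⊕0⊕1⊕0⊕0⊕1⊕1⊕1⊕0⊕0⊕1⊕1 = 1
p16 (pos 16,17,18,19,20,21,22,23,24,25,26,27,28,29,30,31): XOR of data positions = 1⊕0⊕0⊕0⊕1⊕1⊕0⊕0⊕1⊕1⊕1⊕0⊕0⊕1⊕1 = 0
Codeword: 0000100111100100100011001110011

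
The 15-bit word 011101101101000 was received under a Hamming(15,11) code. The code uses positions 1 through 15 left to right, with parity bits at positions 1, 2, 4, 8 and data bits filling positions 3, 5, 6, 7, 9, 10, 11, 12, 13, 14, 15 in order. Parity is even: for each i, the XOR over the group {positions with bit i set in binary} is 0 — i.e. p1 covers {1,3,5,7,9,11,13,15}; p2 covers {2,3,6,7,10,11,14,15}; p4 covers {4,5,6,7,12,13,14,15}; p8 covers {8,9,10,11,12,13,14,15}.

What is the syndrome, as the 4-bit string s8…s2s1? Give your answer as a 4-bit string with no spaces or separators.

s1 (pos 1,3,5,7,9,11,13,15): 0⊕1⊕0⊕1⊕1⊕0⊕0⊕0 = 1
s2 (pos 2,3,6,7,10,11,14,15): 1⊕1⊕1⊕1⊕1⊕0⊕0⊕0 = 1
s4 (pos 4,5,6,7,12,13,14,15): 1⊕0⊕1⊕1⊕1⊕0⊕0⊕0 = 0
s8 (pos 8,9,10,11,12,13,14,15): 0⊕1⊕1⊕0⊕1⊕0⊕0⊕0 = 1
Syndrome s8…s1 = 1011 → error at position 11.

1011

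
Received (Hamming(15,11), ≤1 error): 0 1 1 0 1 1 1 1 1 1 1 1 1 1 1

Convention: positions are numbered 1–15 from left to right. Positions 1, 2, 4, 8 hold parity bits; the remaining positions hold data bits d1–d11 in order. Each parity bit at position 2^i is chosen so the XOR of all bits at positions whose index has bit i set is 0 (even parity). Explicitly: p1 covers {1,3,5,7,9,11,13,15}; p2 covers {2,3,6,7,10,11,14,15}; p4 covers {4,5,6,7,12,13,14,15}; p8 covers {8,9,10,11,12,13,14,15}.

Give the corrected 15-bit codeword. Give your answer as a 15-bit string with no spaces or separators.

s1 (pos 1,3,5,7,9,11,13,15): 0⊕1⊕1⊕1⊕1⊕1⊕1⊕1 = 1
s2 (pos 2,3,6,7,10,11,14,15): 1⊕1⊕1⊕1⊕1⊕1⊕1⊕1 = 0
s4 (pos 4,5,6,7,12,13,14,15): 0⊕1⊕1⊕1⊕1⊕1⊕1⊕1 = 1
s8 (pos 8,9,10,11,12,13,14,15): 1⊕1⊕1⊕1⊕1⊕1⊕1⊕1 = 0
Syndrome s8…s1 = 0101 → error at position 5.
Flip position 5: 011011111111111 → 011001111111111

011001111111111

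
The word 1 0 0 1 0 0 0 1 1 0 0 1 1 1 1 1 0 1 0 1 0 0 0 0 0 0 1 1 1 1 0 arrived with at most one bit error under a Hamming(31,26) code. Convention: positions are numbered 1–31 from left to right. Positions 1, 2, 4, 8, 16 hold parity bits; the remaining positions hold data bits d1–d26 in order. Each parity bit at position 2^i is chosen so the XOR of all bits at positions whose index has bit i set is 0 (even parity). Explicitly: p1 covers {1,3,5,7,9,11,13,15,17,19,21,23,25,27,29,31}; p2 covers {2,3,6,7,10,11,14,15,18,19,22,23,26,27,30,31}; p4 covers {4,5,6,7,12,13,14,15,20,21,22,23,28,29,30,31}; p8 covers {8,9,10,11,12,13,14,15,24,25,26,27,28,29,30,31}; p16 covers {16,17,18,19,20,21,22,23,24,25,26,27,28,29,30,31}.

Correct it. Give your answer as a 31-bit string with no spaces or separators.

1001000110011111010101000011110

s1 (pos 1,3,5,7,9,11,13,15,17,19,21,23,25,27,29,31): 1⊕0⊕0⊕0⊕1⊕0⊕1⊕1⊕0⊕0⊕0⊕0⊕0⊕1⊕1⊕0 = 0
s2 (pos 2,3,6,7,10,11,14,15,18,19,22,23,26,27,30,31): 0⊕0⊕0⊕0⊕0⊕0⊕1⊕1⊕1⊕0⊕0⊕0⊕0⊕1⊕1⊕0 = 1
s4 (pos 4,5,6,7,12,13,14,15,20,21,22,23,28,29,30,31): 1⊕0⊕0⊕0⊕1⊕1⊕1⊕1⊕1⊕0⊕0⊕0⊕1⊕1⊕1⊕0 = 1
s8 (pos 8,9,10,11,12,13,14,15,24,25,26,27,28,29,30,31): 1⊕1⊕0⊕0⊕1⊕1⊕1⊕1⊕0⊕0⊕0⊕1⊕1⊕1⊕1⊕0 = 0
s16 (pos 16,17,18,19,20,21,22,23,24,25,26,27,28,29,30,31): 1⊕0⊕1⊕0⊕1⊕0⊕0⊕0⊕0⊕0⊕0⊕1⊕1⊕1⊕1⊕0 = 1
Syndrome s16…s1 = 10110 → error at position 22.
Flip position 22: 1001000110011111010100000011110 → 1001000110011111010101000011110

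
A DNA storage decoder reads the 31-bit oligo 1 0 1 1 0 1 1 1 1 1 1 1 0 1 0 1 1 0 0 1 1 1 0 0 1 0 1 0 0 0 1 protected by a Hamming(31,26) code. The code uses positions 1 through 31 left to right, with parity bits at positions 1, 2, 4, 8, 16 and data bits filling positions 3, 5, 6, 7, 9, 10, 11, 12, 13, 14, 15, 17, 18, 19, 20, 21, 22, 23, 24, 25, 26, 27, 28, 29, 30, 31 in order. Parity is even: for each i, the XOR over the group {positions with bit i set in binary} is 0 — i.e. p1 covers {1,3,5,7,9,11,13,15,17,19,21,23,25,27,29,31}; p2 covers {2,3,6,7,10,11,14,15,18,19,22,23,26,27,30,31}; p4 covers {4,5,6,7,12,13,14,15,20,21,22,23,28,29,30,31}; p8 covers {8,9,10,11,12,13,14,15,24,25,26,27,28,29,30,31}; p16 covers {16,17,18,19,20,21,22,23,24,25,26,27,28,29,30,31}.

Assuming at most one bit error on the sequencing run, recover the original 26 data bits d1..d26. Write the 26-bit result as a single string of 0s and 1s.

10111111000100111001010001

s1 (pos 1,3,5,7,9,11,13,15,17,19,21,23,25,27,29,31): 1⊕1⊕0⊕1⊕1⊕1⊕0⊕0⊕1⊕0⊕1⊕0⊕1⊕1⊕0⊕1 = 0
s2 (pos 2,3,6,7,10,11,14,15,18,19,22,23,26,27,30,31): 0⊕1⊕1⊕1⊕1⊕1⊕1⊕0⊕0⊕0⊕1⊕0⊕0⊕1⊕0⊕1 = 1
s4 (pos 4,5,6,7,12,13,14,15,20,21,22,23,28,29,30,31): 1⊕0⊕1⊕1⊕1⊕0⊕1⊕0⊕1⊕1⊕1⊕0⊕0⊕0⊕0⊕1 = 1
s8 (pos 8,9,10,11,12,13,14,15,24,25,26,27,28,29,30,31): 1⊕1⊕1⊕1⊕1⊕0⊕1⊕0⊕0⊕1⊕0⊕1⊕0⊕0⊕0⊕1 = 1
s16 (pos 16,17,18,19,20,21,22,23,24,25,26,27,28,29,30,31): 1⊕1⊕0⊕0⊕1⊕1⊕1⊕0⊕0⊕1⊕0⊕1⊕0⊕0⊕0⊕1 = 0
Syndrome s16…s1 = 01110 → error at position 14.
Flip position 14: 1011011111110101100111001010001 → 1011011111110001100111001010001
Read data bits from positions 3,5,6,7,9,10,11,12,13,14,15,17,18,19,20,21,22,23,24,25,26,27,28,29,30,31: 10111111000100111001010001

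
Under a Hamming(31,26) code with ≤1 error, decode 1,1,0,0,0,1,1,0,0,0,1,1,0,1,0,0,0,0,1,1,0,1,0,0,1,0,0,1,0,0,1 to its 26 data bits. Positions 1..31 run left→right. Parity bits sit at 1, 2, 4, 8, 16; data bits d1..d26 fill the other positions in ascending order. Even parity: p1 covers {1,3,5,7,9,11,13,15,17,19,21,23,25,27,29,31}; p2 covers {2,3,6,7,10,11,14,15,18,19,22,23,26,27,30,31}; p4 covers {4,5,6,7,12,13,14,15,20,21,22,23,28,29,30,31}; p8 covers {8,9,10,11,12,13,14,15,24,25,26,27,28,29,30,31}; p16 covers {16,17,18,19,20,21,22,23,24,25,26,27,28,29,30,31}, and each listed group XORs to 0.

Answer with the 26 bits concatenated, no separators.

00110011010001101001001001

s1 (pos 1,3,5,7,9,11,13,15,17,19,21,23,25,27,29,31): 1⊕0⊕0⊕1⊕0⊕1⊕0⊕0⊕0⊕1⊕0⊕0⊕1⊕0⊕0⊕1 = 0
s2 (pos 2,3,6,7,10,11,14,15,18,19,22,23,26,27,30,31): 1⊕0⊕1⊕1⊕0⊕1⊕1⊕0⊕0⊕1⊕1⊕0⊕0⊕0⊕0⊕1 = 0
s4 (pos 4,5,6,7,12,13,14,15,20,21,22,23,28,29,30,31): 0⊕0⊕1⊕1⊕1⊕0⊕1⊕0⊕1⊕0⊕1⊕0⊕1⊕0⊕0⊕1 = 0
s8 (pos 8,9,10,11,12,13,14,15,24,25,26,27,28,29,30,31): 0⊕0⊕0⊕1⊕1⊕0⊕1⊕0⊕0⊕1⊕0⊕0⊕1⊕0⊕0⊕1 = 0
s16 (pos 16,17,18,19,20,21,22,23,24,25,26,27,28,29,30,31): 0⊕0⊕0⊕1⊕1⊕0⊕1⊕0⊕0⊕1⊕0⊕0⊕1⊕0⊕0⊕1 = 0
Syndrome s16…s1 = 00000 → no error.
Read data bits from positions 3,5,6,7,9,10,11,12,13,14,15,17,18,19,20,21,22,23,24,25,26,27,28,29,30,31: 00110011010001101001001001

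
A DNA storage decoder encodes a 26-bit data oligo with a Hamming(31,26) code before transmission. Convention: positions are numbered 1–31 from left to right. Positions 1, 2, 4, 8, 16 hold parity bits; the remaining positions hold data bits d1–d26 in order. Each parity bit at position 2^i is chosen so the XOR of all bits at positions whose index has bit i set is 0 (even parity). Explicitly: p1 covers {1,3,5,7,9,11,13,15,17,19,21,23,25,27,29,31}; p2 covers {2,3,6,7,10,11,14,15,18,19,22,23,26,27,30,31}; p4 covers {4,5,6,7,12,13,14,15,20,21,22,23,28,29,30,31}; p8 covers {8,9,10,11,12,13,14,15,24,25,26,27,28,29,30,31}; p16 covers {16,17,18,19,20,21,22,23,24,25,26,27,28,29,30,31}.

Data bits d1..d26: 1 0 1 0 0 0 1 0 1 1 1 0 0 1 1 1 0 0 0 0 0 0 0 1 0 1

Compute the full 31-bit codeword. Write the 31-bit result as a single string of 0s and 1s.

Place data at non-parity positions: p1 p2 1 p4 0 1 0 p8 0 0 1 0 1 1 1 p16 0 0 1 1 1 0 0 0 0 0 0 0 1 0 1
p1 (pos 1,3,5,7,9,11,13,15,17,19,21,23,25,27,29,31): XOR of data positions = 1⊕0⊕0⊕0⊕1⊕1⊕1⊕0⊕1⊕1⊕0⊕0⊕0⊕1⊕1 = 0
p2 (pos 2,3,6,7,10,11,14,15,18,19,22,23,26,27,30,31): XOR of data positions = 1⊕1⊕0⊕0⊕1⊕1⊕1⊕0⊕1⊕0⊕0⊕0⊕0⊕0⊕1 = 1
p4 (pos 4,5,6,7,12,13,14,15,20,21,22,23,28,29,30,31): XOR of data positions = 0⊕1⊕0⊕0⊕1⊕1⊕1⊕1⊕1⊕0⊕0⊕0⊕1⊕0⊕1 = 0
p8 (pos 8,9,10,11,12,13,14,15,24,25,26,27,28,29,30,31): XOR of data positions = 0⊕0⊕1⊕0⊕1⊕1⊕1⊕0⊕0⊕0⊕0⊕0⊕1⊕0⊕1 = 0
p16 (pos 16,17,18,19,20,21,22,23,24,25,26,27,28,29,30,31): XOR of data positions = 0⊕0⊕1⊕1⊕1⊕0⊕0⊕0⊕0⊕0⊕0⊕0⊕1⊕0⊕1 = 1
Codeword: 0110010000101111001110000000101

0110010000101111001110000000101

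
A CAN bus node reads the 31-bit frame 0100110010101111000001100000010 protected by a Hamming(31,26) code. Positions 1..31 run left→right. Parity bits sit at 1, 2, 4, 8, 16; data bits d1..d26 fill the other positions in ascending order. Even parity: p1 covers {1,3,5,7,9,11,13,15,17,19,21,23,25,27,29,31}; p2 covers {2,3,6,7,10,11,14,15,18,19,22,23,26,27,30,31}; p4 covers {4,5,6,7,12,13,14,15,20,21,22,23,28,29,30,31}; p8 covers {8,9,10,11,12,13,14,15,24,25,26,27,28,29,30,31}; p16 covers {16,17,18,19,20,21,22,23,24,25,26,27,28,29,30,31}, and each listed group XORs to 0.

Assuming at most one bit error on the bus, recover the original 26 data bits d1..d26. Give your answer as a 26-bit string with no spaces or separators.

s1 (pos 1,3,5,7,9,11,13,15,17,19,21,23,25,27,29,31): 0⊕0⊕1⊕0⊕1⊕1⊕1⊕1⊕0⊕0⊕0⊕1⊕0⊕0⊕0⊕0 = 0
s2 (pos 2,3,6,7,10,11,14,15,18,19,22,23,26,27,30,31): 1⊕0⊕1⊕0⊕0⊕1⊕1⊕1⊕0⊕0⊕1⊕1⊕0⊕0⊕1⊕0 = 0
s4 (pos 4,5,6,7,12,13,14,15,20,21,22,23,28,29,30,31): 0⊕1⊕1⊕0⊕0⊕1⊕1⊕1⊕0⊕0⊕1⊕1⊕0⊕0⊕1⊕0 = 0
s8 (pos 8,9,10,11,12,13,14,15,24,25,26,27,28,29,30,31): 0⊕1⊕0⊕1⊕0⊕1⊕1⊕1⊕0⊕0⊕0⊕0⊕0⊕0⊕1⊕0 = 0
s16 (pos 16,17,18,19,20,21,22,23,24,25,26,27,28,29,30,31): 1⊕0⊕0⊕0⊕0⊕0⊕1⊕1⊕0⊕0⊕0⊕0⊕0⊕0⊕1⊕0 = 0
Syndrome s16…s1 = 00000 → no error.
Read data bits from positions 3,5,6,7,9,10,11,12,13,14,15,17,18,19,20,21,22,23,24,25,26,27,28,29,30,31: 01101010111000001100000010

01101010111000001100000010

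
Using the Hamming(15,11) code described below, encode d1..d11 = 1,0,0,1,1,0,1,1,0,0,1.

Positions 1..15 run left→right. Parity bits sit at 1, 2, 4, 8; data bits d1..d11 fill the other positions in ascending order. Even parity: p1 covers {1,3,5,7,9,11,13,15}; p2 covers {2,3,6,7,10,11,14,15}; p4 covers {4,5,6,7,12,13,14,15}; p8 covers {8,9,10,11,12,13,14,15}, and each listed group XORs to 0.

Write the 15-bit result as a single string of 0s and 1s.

Place data at non-parity positions: p1 p2 1 p4 0 0 1 p8 1 0 1 1 0 0 1
p1 (pos 1,3,5,7,9,11,13,15): XOR of data positions = 1⊕0⊕1⊕1⊕1⊕0⊕1 = 1
p2 (pos 2,3,6,7,10,11,14,15): XOR of data positions = 1⊕0⊕1⊕0⊕1⊕0⊕1 = 0
p4 (pos 4,5,6,7,12,13,14,15): XOR of data positions = 0⊕0⊕1⊕1⊕0⊕0⊕1 = 1
p8 (pos 8,9,10,11,12,13,14,15): XOR of data positions = 1⊕0⊕1⊕1⊕0⊕0⊕1 = 0
Codeword: 101100101011001

101100101011001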